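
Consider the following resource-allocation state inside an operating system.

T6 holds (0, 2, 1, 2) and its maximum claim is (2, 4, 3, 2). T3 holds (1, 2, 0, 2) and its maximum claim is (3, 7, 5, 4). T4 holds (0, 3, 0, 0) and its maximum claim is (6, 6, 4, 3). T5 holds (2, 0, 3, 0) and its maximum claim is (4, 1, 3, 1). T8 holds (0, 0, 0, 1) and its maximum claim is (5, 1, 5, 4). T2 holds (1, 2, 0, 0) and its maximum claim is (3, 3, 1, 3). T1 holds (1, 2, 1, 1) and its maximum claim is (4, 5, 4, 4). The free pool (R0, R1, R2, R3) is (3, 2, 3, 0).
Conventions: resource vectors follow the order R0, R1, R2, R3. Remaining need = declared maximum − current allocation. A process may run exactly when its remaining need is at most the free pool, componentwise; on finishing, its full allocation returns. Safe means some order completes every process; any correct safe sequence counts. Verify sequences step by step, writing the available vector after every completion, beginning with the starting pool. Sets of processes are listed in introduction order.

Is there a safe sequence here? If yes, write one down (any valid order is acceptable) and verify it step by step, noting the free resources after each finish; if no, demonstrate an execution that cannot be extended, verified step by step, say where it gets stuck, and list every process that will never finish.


The state is UNSAFE.
Key observation: after T6, T5 the pool peaks at (5, 4, 7, 2), and each blocked process is short somewhere: T3 on R1; T4 on R0, R3; T8 on R3; T2 on R3; T1 on R3.
Going as far as possible: T6, T5; after that, nothing fits. Walking it through:
  pool = (3, 2, 3, 0)
  run T6 (needs (2, 2, 2, 0), free (3, 2, 3, 0)); after release of (0, 2, 1, 2) the pool is (3, 4, 4, 2)
  run T5 (needs (2, 1, 0, 1), free (3, 4, 4, 2)); after release of (2, 0, 3, 0) the pool is (5, 4, 7, 2)
  blocked: T3 wants (2, 5, 5, 2), pool (5, 4, 7, 2) — not enough R1
  blocked: T4 wants (6, 3, 4, 3), pool (5, 4, 7, 2) — not enough R0 and R3
  blocked: T8 wants (5, 1, 5, 3), pool (5, 4, 7, 2) — not enough R3
  blocked: T2 wants (2, 1, 1, 3), pool (5, 4, 7, 2) — not enough R3
  blocked: T1 wants (3, 3, 3, 3), pool (5, 4, 7, 2) — not enough R3
Permanently blocked: T3, T4, T8, T2 and T1.


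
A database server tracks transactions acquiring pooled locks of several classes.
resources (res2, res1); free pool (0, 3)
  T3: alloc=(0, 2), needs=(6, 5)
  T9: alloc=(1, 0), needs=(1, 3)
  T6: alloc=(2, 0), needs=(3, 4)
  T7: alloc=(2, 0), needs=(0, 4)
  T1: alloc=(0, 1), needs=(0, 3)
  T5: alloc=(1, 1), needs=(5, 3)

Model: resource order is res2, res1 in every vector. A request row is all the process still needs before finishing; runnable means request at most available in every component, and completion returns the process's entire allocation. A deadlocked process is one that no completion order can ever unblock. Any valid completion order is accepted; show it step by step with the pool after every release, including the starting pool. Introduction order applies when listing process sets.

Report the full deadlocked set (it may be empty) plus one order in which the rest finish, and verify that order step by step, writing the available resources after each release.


The deadlocked set is empty.
Key observation: T1 fits the free pool immediately, and its release cascades until everyone finishes.
One completion order for the rest: T1, T7, T9, T6, T5, T3. Walking it through:
  pool = (0, 3)
  T1 needs (0, 3) <= (0, 3) -> finishes; pool += (0, 1) = (0, 4)
  T7 needs (0, 4) <= (0, 4) -> finishes; pool += (2, 0) = (2, 4)
  T9 needs (1, 3) <= (2, 4) -> finishes; pool += (1, 0) = (3, 4)
  T6 needs (3, 4) <= (3, 4) -> finishes; pool += (2, 0) = (5, 4)
  T5 needs (5, 3) <= (5, 4) -> finishes; pool += (1, 1) = (6, 5)
  T3 needs (6, 5) <= (6, 5) -> finishes; pool += (0, 2) = (6, 7)


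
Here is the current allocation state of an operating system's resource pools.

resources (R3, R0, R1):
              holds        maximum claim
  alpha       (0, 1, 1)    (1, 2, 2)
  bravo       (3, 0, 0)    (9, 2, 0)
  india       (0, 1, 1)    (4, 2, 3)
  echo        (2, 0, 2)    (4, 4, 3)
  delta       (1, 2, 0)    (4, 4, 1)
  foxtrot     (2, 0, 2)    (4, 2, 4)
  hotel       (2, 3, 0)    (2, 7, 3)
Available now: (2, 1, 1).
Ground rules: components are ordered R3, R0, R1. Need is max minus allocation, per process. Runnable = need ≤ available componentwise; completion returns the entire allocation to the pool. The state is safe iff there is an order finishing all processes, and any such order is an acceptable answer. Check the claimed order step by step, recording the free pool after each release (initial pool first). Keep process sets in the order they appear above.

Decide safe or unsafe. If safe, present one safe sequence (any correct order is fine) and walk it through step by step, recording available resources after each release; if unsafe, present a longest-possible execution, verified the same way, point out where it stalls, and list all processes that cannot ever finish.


SAFE — a valid safe sequence is alpha, foxtrot, delta, hotel, echo, bravo, india.
Key observation: the first exact fit in this order is alpha — it needs (1, 1, 1) with (2, 1, 1) free, meeting a requested resource to the last unit.
Verifying each step:
  pool = (2, 1, 1)
  alpha needs (1, 1, 1) <= (2, 1, 1) -> finishes; pool += (0, 1, 1) = (2, 2, 2)
  foxtrot needs (2, 2, 2) <= (2, 2, 2) -> finishes; pool += (2, 0, 2) = (4, 2, 4)
  delta needs (3, 2, 1) <= (4, 2, 4) -> finishes; pool += (1, 2, 0) = (5, 4, 4)
  hotel needs (0, 4, 3) <= (5, 4, 4) -> finishes; pool += (2, 3, 0) = (7, 7, 4)
  echo needs (2, 4, 1) <= (7, 7, 4) -> finishes; pool += (2, 0, 2) = (9, 7, 6)
  bravo needs (6, 2, 0) <= (9, 7, 6) -> finishes; pool += (3, 0, 0) = (12, 7, 6)
  india needs (4, 1, 2) <= (12, 7, 6) -> finishes; pool += (0, 1, 1) = (12, 8, 7)


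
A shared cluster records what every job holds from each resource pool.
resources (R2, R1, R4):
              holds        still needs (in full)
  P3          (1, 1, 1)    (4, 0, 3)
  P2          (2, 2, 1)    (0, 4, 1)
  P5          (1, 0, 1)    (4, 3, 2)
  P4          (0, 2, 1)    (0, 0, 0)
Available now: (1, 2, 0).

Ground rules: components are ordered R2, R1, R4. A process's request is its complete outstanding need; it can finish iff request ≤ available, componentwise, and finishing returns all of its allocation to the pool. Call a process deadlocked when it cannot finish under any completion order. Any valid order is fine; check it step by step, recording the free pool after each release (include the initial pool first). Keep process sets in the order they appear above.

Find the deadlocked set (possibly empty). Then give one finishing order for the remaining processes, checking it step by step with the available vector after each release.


The deadlocked set is P3 and P5.
Key observation: after P4, P2 complete, (3, 6, 2) is the best the pool ever gets, yet each leftover process wants more R2.
One completion order for the rest: P4, P2. Walking it through:
  pool = (1, 2, 0)
  P4: need (0, 0, 0) fits (1, 2, 0); releases (0, 2, 1), pool now (1, 4, 1)
  P2: need (0, 4, 1) fits (1, 4, 1); releases (2, 2, 1), pool now (3, 6, 2)
The blocked processes can never fit:
  P3 cannot run: need (4, 0, 3) vs free (3, 6, 2) (insufficient R2 and R4)
  P5 cannot run: need (4, 3, 2) vs free (3, 6, 2) (insufficient R2)


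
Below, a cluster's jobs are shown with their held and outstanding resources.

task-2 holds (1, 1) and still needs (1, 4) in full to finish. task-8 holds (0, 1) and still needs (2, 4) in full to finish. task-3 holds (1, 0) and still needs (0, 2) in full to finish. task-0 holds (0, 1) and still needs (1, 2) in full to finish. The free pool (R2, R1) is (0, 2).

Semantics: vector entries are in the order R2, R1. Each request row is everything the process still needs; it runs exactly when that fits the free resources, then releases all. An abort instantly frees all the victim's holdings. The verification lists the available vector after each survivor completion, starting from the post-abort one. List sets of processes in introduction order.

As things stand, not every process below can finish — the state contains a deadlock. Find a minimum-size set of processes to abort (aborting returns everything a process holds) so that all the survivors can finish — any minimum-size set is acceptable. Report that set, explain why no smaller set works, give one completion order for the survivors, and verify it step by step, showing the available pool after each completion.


Abort task-8.
Key observation: task-2 was stuck for good until task-8 gave back (0, 1); in the order shown it finishes at step 3.
Why nothing smaller works: aborting no one leaves the state deadlocked as given.
Survivors finish in the order: task-3, task-0, task-2. Verifying each step (pool after the aborts first):
  pool = (0, 3)
  run task-3 (needs (0, 2), free (0, 3)); after release of (1, 0) the pool is (1, 3)
  run task-0 (needs (1, 2), free (1, 3)); after release of (0, 1) the pool is (1, 4)
  run task-2 (needs (1, 4), free (1, 4)); after release of (1, 1) the pool is (2, 5)


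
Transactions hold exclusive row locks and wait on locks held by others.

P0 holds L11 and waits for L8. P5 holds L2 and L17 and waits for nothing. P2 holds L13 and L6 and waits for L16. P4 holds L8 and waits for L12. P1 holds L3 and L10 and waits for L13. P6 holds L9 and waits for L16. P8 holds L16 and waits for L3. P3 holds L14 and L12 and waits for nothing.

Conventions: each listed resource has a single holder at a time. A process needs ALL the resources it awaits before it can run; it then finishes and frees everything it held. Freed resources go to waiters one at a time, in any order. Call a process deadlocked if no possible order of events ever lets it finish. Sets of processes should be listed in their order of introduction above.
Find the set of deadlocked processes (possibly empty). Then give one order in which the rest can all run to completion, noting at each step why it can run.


Deadlocked: P2, P1, P6 and P8.
Key observation: the wait chain closes on itself along P2 -> P8 -> P1 -> P2; P6 waits into the deadlock from upstream.
The rest can finish in the order P5, P3, P4, P0.
Walking it through:
  run P5 (it waits on nothing); releases L2 and L17
  run P3 (it waits on nothing); releases L14 and L12
  run P4 (all its waits — L12 — are resolved); releases L8
  run P0 (all its waits — L8 — are resolved); releases L11


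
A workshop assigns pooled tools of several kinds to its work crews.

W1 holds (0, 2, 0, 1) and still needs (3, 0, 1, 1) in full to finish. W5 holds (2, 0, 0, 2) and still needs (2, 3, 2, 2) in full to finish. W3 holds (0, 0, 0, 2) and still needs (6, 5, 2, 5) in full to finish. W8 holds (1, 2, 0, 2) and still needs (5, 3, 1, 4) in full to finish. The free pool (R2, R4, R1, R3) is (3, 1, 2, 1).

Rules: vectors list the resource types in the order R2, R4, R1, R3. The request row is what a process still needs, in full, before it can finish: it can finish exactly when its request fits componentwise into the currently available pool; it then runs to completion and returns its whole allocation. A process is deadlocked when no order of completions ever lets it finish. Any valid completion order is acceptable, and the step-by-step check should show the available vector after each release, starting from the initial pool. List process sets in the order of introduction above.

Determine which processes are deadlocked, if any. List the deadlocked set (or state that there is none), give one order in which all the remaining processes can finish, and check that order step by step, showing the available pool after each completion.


No process is deadlocked.
Key observation: W1 fits the free pool immediately, and its release cascades until everyone finishes.
The rest can finish in the order W1, W5, W8, W3. Verifying each step:
  pool = (3, 1, 2, 1)
  W1 needs (3, 0, 1, 1) <= (3, 1, 2, 1) -> finishes; pool += (0, 2, 0, 1) = (3, 3, 2, 2)
  W5 needs (2, 3, 2, 2) <= (3, 3, 2, 2) -> finishes; pool += (2, 0, 0, 2) = (5, 3, 2, 4)
  W8 needs (5, 3, 1, 4) <= (5, 3, 2, 4) -> finishes; pool += (1, 2, 0, 2) = (6, 5, 2, 6)
  W3 needs (6, 5, 2, 5) <= (6, 5, 2, 6) -> finishes; pool += (0, 0, 0, 2) = (6, 5, 2, 8)


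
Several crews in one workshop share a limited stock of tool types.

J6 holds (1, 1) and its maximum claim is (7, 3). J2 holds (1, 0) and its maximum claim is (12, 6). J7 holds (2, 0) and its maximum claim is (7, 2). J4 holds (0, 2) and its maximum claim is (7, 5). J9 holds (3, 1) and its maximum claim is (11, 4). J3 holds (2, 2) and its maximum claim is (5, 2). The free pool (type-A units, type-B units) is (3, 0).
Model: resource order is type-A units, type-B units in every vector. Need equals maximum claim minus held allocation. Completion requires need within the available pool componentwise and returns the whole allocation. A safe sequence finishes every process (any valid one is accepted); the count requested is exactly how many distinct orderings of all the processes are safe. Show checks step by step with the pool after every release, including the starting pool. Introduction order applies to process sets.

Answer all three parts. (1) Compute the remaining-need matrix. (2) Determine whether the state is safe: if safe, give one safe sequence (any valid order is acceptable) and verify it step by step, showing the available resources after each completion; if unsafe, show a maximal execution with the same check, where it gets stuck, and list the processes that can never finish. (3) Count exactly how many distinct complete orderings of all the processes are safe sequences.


(1) Remaining need (order type-A units, type-B units):
  J6: (6, 2)
  J2: (11, 6)
  J7: (5, 2)
  J4: (7, 3)
  J9: (8, 3)
  J3: (3, 0)
(2) SAFE — a valid safe sequence is J3, J7, J6, J4, J9, J2.
Key observation: J3 marks the first exact bind of the order: its need (3, 0) fits the free (3, 0) with zero slack on a requested resource.
Verifying each step:
  pool = (3, 0)
  run J3 (needs (3, 0), free (3, 0)); after release of (2, 2) the pool is (5, 2)
  run J7 (needs (5, 2), free (5, 2)); after release of (2, 0) the pool is (7, 2)
  run J6 (needs (6, 2), free (7, 2)); after release of (1, 1) the pool is (8, 3)
  run J4 (needs (7, 3), free (8, 3)); after release of (0, 2) the pool is (8, 5)
  run J9 (needs (8, 3), free (8, 5)); after release of (3, 1) the pool is (11, 6)
  run J2 (needs (11, 6), free (11, 6)); after release of (1, 0) the pool is (12, 6)
(3) Exactly 2 of the possible complete orderings are safe sequences.


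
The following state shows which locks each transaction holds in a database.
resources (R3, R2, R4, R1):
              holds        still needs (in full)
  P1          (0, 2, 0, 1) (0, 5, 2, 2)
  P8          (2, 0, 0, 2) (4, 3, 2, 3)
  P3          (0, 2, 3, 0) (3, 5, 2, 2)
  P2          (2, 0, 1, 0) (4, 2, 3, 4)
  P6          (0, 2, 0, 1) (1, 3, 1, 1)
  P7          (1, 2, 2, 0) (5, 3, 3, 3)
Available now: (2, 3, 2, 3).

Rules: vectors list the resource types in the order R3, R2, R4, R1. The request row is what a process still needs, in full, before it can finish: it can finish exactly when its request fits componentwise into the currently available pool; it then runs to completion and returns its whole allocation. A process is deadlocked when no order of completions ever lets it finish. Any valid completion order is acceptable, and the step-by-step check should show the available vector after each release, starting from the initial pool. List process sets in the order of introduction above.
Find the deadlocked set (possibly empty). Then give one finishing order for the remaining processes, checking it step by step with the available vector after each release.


Deadlocked: P8, P3, P2 and P7.
Key observation: the wall is R3: completing P6, P1 brings the pool only to (2, 7, 2, 5), and all the rest need more.
The rest can finish in the order P6, P1. Verifying each step:
  pool = (2, 3, 2, 3)
  P6: need (1, 3, 1, 1) fits (2, 3, 2, 3); releases (0, 2, 0, 1), pool now (2, 5, 2, 4)
  P1: need (0, 5, 2, 2) fits (2, 5, 2, 4); releases (0, 2, 0, 1), pool now (2, 7, 2, 5)
The blocked processes can never fit:
  blocked: P8 wants (4, 3, 2, 3), pool (2, 7, 2, 5) — not enough R3
  blocked: P3 wants (3, 5, 2, 2), pool (2, 7, 2, 5) — not enough R3
  blocked: P2 wants (4, 2, 3, 4), pool (2, 7, 2, 5) — not enough R3 and R4
  blocked: P7 wants (5, 3, 3, 3), pool (2, 7, 2, 5) — not enough R3 and R4


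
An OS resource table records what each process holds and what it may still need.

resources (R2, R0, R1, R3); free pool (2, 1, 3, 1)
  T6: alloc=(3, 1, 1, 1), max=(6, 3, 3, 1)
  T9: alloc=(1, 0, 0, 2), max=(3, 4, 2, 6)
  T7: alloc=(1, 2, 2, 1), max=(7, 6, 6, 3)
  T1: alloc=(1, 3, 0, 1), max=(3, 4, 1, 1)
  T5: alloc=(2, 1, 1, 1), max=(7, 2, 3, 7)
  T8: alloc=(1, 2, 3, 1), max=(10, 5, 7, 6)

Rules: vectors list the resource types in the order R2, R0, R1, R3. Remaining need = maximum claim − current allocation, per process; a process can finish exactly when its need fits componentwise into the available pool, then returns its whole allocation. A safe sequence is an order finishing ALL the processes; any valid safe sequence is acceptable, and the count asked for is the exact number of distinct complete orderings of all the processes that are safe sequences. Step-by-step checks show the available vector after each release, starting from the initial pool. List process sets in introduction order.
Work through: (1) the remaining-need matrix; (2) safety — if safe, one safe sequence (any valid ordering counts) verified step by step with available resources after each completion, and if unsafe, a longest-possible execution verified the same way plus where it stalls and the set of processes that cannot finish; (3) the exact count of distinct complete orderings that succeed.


(1) Need matrix, components ordered R2, R0, R1, R3:
  T6: (3, 2, 2, 0)
  T9: (2, 4, 2, 4)
  T7: (6, 4, 4, 2)
  T1: (2, 1, 1, 0)
  T5: (5, 1, 2, 6)
  T8: (9, 3, 4, 5)
(2) SAFE — a valid safe sequence is T1, T6, T7, T9, T5, T8.
Key observation: at T1 the run first touches a limit — (2, 1, 1, 0) against (2, 1, 3, 1), exact on a resource it actually requests.
Step-by-step check:
  pool = (2, 1, 3, 1)
  run T1 (needs (2, 1, 1, 0), free (2, 1, 3, 1)); after release of (1, 3, 0, 1) the pool is (3, 4, 3, 2)
  run T6 (needs (3, 2, 2, 0), free (3, 4, 3, 2)); after release of (3, 1, 1, 1) the pool is (6, 5, 4, 3)
  run T7 (needs (6, 4, 4, 2), free (6, 5, 4, 3)); after release of (1, 2, 2, 1) the pool is (7, 7, 6, 4)
  run T9 (needs (2, 4, 2, 4), free (7, 7, 6, 4)); after release of (1, 0, 0, 2) the pool is (8, 7, 6, 6)
  run T5 (needs (5, 1, 2, 6), free (8, 7, 6, 6)); after release of (2, 1, 1, 1) the pool is (10, 8, 7, 7)
  run T8 (needs (9, 3, 4, 5), free (10, 8, 7, 7)); after release of (1, 2, 3, 1) the pool is (11, 10, 10, 8)
(3) Exactly 1 of the possible complete orderings is a safe sequence.


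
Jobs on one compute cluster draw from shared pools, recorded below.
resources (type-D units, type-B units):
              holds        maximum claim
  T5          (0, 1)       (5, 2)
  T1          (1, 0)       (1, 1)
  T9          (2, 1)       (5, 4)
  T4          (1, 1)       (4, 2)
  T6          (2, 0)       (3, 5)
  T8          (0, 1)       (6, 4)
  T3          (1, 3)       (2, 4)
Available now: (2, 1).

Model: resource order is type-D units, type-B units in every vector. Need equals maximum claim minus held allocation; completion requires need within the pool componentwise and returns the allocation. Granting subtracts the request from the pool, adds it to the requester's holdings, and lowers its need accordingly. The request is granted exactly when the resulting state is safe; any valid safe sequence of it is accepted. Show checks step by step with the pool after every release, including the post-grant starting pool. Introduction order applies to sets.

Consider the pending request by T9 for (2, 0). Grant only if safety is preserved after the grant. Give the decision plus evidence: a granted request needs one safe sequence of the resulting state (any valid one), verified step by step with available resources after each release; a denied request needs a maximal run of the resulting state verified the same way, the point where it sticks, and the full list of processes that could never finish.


GRANT. The post-grant state is safe; one safe sequence: T1, T3, T9, T6, T8, T5, T4.
Key observation: the transfer keeps a workable pool ((0, 1)); T1 starts the safe sequence.
Check on the post-grant state, step by step:
  pool = (0, 1)
  T1 needs (0, 1) <= (0, 1) -> finishes; pool += (1, 0) = (1, 1)
  T3 needs (1, 1) <= (1, 1) -> finishes; pool += (1, 3) = (2, 4)
  T9 needs (1, 3) <= (2, 4) -> finishes; pool += (4, 1) = (6, 5)
  T6 needs (1, 5) <= (6, 5) -> finishes; pool += (2, 0) = (8, 5)
  T8 needs (6, 3) <= (8, 5) -> finishes; pool += (0, 1) = (8, 6)
  T5 needs (5, 1) <= (8, 6) -> finishes; pool += (0, 1) = (8, 7)
  T4 needs (3, 1) <= (8, 7) -> finishes; pool += (1, 1) = (9, 8)


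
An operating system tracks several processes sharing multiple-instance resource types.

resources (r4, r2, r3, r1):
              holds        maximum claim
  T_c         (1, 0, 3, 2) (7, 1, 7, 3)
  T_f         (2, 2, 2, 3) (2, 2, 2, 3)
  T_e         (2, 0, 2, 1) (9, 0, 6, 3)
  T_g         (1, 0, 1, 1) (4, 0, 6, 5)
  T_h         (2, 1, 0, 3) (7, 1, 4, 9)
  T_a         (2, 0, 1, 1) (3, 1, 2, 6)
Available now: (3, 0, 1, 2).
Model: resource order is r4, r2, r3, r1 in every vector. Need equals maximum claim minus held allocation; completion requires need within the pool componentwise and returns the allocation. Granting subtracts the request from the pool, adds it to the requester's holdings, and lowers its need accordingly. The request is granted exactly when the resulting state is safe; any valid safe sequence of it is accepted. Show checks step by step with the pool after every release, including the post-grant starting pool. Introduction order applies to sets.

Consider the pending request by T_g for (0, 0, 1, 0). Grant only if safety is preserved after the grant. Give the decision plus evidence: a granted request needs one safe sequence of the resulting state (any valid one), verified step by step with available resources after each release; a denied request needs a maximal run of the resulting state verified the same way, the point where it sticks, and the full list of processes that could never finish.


DENY — the pretend-granted state is unsafe.
Key observation: r3 is the bottleneck — with T_f, T_a done the pool holds (7, 2, 3, 6), short of every remaining need.
On the post-grant state, T_f, T_a is a maximal run — nothing extends it. Step-by-step check:
  pool = (3, 0, 0, 2)
  T_f needs (0, 0, 0, 0) <= (3, 0, 0, 2) -> finishes; pool += (2, 2, 2, 3) = (5, 2, 2, 5)
  T_a needs (1, 1, 1, 5) <= (5, 2, 2, 5) -> finishes; pool += (2, 0, 1, 1) = (7, 2, 3, 6)
  T_c still needs (6, 1, 4, 1) but only (7, 2, 3, 6) is free — short on r3
  T_e still needs (7, 0, 4, 2) but only (7, 2, 3, 6) is free — short on r3
  T_g still needs (3, 0, 4, 4) but only (7, 2, 3, 6) is free — short on r3
  T_h still needs (5, 0, 4, 6) but only (7, 2, 3, 6) is free — short on r3
Processes that could never finish after the grant: T_c, T_e, T_g and T_h.


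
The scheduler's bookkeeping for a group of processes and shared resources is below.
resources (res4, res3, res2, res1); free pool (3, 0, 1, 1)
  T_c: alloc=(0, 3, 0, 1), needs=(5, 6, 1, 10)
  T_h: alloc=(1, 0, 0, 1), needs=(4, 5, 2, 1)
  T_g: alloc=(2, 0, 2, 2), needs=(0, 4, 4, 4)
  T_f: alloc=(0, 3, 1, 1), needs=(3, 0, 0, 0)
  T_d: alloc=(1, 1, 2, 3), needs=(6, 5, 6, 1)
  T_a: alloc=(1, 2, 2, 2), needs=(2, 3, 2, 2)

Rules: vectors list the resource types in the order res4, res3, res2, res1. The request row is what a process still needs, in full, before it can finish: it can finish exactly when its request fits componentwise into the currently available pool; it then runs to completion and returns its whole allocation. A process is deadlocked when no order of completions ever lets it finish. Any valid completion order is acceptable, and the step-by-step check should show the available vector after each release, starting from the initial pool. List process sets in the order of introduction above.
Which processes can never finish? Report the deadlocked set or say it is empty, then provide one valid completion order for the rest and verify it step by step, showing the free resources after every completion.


The deadlocked set is empty.
Key observation: the pool covers T_f at once, and every later process fits after earlier releases.
The rest can finish in the order T_f, T_a, T_g, T_h, T_d, T_c. Step-by-step check:
  pool = (3, 0, 1, 1)
  T_f: need (3, 0, 0, 0) fits (3, 0, 1, 1); releases (0, 3, 1, 1), pool now (3, 3, 2, 2)
  T_a: need (2, 3, 2, 2) fits (3, 3, 2, 2); releases (1, 2, 2, 2), pool now (4, 5, 4, 4)
  T_g: need (0, 4, 4, 4) fits (4, 5, 4, 4); releases (2, 0, 2, 2), pool now (6, 5, 6, 6)
  T_h: need (4, 5, 2, 1) fits (6, 5, 6, 6); releases (1, 0, 0, 1), pool now (7, 5, 6, 7)
  T_d: need (6, 5, 6, 1) fits (7, 5, 6, 7); releases (1, 1, 2, 3), pool now (8, 6, 8, 10)
  T_c: need (5, 6, 1, 10) fits (8, 6, 8, 10); releases (0, 3, 0, 1), pool now (8, 9, 8, 11)


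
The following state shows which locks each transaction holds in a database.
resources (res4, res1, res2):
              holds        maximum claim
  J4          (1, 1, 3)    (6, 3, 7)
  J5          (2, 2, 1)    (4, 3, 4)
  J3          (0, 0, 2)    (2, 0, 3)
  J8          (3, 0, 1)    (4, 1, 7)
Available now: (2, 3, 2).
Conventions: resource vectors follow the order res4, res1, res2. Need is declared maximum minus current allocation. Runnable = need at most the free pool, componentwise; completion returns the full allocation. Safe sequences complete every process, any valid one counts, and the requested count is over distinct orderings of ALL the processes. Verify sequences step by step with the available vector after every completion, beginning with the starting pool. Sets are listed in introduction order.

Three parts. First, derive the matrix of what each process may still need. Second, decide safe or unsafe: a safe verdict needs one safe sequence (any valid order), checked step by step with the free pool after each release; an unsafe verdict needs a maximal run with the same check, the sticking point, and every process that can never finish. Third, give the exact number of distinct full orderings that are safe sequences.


(1) Remaining need (order res4, res1, res2):
  J4: (5, 2, 4)
  J5: (2, 1, 3)
  J3: (2, 0, 1)
  J8: (1, 1, 6)
(2) UNSAFE — no complete ordering exists.
Key observation: after J3, J5 the pool peaks at (4, 5, 5), and each blocked process is short somewhere: J4 on res4; J8 on res2.
The run J3, J5 cannot be extended any further. Check, step by step:
  pool = (2, 3, 2)
  run J3 (needs (2, 0, 1), free (2, 3, 2)); after release of (0, 0, 2) the pool is (2, 3, 4)
  run J5 (needs (2, 1, 3), free (2, 3, 4)); after release of (2, 2, 1) the pool is (4, 5, 5)
  blocked: J4 wants (5, 2, 4), pool (4, 5, 5) — not enough res4
  blocked: J8 wants (1, 1, 6), pool (4, 5, 5) — not enough res2
Processes that can never finish: J4 and J8.
(3) Precisely 0 of the possible complete orderings are safe sequences.


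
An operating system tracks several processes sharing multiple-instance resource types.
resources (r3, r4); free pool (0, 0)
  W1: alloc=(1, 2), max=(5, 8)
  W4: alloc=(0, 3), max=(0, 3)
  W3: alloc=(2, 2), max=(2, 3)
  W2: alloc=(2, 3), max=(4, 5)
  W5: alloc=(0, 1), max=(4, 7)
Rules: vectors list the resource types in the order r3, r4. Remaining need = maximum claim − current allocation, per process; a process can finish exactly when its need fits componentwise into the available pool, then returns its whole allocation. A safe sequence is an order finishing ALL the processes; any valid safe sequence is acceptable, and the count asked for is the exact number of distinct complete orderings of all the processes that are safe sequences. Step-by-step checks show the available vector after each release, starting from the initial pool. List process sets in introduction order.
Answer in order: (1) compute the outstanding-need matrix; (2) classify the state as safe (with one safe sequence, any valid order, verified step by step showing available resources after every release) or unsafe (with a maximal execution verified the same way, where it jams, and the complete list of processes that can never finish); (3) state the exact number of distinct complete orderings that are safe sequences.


(1) Outstanding need per process (order r3, r4):
  W1: (4, 6)
  W4: (0, 0)
  W3: (0, 1)
  W2: (2, 2)
  W5: (4, 6)
(2) SAFE. One safe sequence: W4, W3, W2, W5, W1.
Key observation: the first exact fit in this order is W2 — it needs (2, 2) with (2, 5) free, meeting a requested resource to the last unit.
Walking it through:
  pool = (0, 0)
  run W4 (needs (0, 0), free (0, 0)); after release of (0, 3) the pool is (0, 3)
  run W3 (needs (0, 1), free (0, 3)); after release of (2, 2) the pool is (2, 5)
  run W2 (needs (2, 2), free (2, 5)); after release of (2, 3) the pool is (4, 8)
  run W5 (needs (4, 6), free (4, 8)); after release of (0, 1) the pool is (4, 9)
  run W1 (needs (4, 6), free (4, 9)); after release of (1, 2) the pool is (5, 11)
(3) Exactly 2 of the possible complete orderings are safe sequences.


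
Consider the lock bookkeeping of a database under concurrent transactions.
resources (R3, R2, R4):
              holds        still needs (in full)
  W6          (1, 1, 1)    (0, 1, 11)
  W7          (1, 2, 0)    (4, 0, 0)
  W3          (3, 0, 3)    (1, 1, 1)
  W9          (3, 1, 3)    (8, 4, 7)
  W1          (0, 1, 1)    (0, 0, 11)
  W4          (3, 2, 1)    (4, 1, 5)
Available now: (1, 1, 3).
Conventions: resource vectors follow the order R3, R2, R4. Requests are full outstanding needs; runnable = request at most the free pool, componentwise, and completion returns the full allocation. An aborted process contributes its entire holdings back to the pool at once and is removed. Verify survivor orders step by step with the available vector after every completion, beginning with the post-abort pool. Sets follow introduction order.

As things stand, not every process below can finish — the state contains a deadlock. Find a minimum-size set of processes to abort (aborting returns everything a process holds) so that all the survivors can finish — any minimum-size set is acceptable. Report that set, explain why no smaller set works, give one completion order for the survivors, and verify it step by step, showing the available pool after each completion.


Minimum abort set: W1.
Key observation: no ordering could ever have run W6 before the abort of W1; with (0, 1, 1) back in the pool it fits at step 5.
No smaller set exists: with zero aborts the deadlock remains.
Survivors finish in the order: W3, W4, W7, W9, W6. Check, step by step (pool after the aborts first):
  pool = (1, 2, 4)
  W3: need (1, 1, 1) fits (1, 2, 4); releases (3, 0, 3), pool now (4, 2, 7)
  W4: need (4, 1, 5) fits (4, 2, 7); releases (3, 2, 1), pool now (7, 4, 8)
  W7: need (4, 0, 0) fits (7, 4, 8); releases (1, 2, 0), pool now (8, 6, 8)
  W9: need (8, 4, 7) fits (8, 6, 8); releases (3, 1, 3), pool now (11, 7, 11)
  W6: need (0, 1, 11) fits (11, 7, 11); releases (1, 1, 1), pool now (12, 8, 12)


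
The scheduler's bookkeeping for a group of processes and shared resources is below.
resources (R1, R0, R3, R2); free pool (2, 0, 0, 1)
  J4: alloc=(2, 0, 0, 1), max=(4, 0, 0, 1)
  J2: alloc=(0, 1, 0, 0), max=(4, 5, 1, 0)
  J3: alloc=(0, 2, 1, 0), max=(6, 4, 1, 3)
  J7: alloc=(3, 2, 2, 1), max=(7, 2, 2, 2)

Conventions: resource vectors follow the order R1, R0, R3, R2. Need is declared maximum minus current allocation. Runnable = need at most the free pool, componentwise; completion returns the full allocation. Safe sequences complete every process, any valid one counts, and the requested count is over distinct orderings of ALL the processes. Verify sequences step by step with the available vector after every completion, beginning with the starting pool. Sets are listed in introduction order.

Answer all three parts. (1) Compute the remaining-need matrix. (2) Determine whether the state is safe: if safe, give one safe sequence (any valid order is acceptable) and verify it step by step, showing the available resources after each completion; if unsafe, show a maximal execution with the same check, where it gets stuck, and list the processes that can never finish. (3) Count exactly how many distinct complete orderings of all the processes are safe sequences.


(1) Remaining need (order R1, R0, R3, R2):
  J4: (2, 0, 0, 0)
  J2: (4, 4, 1, 0)
  J3: (6, 2, 0, 3)
  J7: (4, 0, 0, 1)
(2) SAFE — a valid safe sequence is J4, J7, J3, J2.
Key observation: J4 is the earliest step where a requested resource binds exactly: need (2, 0, 0, 0), pool (2, 0, 0, 1) at its turn.
Check, step by step:
  pool = (2, 0, 0, 1)
  run J4 (needs (2, 0, 0, 0), free (2, 0, 0, 1)); after release of (2, 0, 0, 1) the pool is (4, 0, 0, 2)
  run J7 (needs (4, 0, 0, 1), free (4, 0, 0, 2)); after release of (3, 2, 2, 1) the pool is (7, 2, 2, 3)
  run J3 (needs (6, 2, 0, 3), free (7, 2, 2, 3)); after release of (0, 2, 1, 0) the pool is (7, 4, 3, 3)
  run J2 (needs (4, 4, 1, 0), free (7, 4, 3, 3)); after release of (0, 1, 0, 0) the pool is (7, 5, 3, 3)
(3) Exactly 1 of the possible complete orderings is a safe sequence.


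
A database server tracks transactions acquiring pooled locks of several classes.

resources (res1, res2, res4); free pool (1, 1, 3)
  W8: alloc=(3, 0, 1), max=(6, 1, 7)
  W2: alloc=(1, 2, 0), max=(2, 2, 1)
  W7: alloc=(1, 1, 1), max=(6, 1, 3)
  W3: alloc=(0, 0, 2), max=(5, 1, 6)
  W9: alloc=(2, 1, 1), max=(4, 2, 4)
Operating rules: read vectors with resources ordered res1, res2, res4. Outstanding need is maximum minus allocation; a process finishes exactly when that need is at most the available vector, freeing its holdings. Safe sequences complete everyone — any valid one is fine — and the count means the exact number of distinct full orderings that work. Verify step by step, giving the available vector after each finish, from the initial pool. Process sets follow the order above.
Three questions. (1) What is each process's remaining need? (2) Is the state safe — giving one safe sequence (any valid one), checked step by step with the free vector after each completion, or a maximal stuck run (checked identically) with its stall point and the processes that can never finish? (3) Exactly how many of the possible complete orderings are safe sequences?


(1) Outstanding need per process (order res1, res2, res4):
  W8: (3, 1, 6)
  W2: (1, 0, 1)
  W7: (5, 0, 2)
  W3: (5, 1, 4)
  W9: (2, 1, 3)
(2) The state is UNSAFE.
Key observation: after W2, W9 the pool peaks at (4, 4, 4), and each blocked process is short somewhere: W8 on res4; W7 on res1; W3 on res1.
A maximal execution: W2, W9 — then nothing else fits. Verifying each step:
  pool = (1, 1, 3)
  W2: need (1, 0, 1) fits (1, 1, 3); releases (1, 2, 0), pool now (2, 3, 3)
  W9: need (2, 1, 3) fits (2, 3, 3); releases (2, 1, 1), pool now (4, 4, 4)
  blocked: W8 wants (3, 1, 6), pool (4, 4, 4) — not enough res4
  blocked: W7 wants (5, 0, 2), pool (4, 4, 4) — not enough res1
  blocked: W3 wants (5, 1, 4), pool (4, 4, 4) — not enough res1
Permanently blocked: W8, W7 and W3.
(3) Precisely 0 of the possible complete orderings are safe sequences.


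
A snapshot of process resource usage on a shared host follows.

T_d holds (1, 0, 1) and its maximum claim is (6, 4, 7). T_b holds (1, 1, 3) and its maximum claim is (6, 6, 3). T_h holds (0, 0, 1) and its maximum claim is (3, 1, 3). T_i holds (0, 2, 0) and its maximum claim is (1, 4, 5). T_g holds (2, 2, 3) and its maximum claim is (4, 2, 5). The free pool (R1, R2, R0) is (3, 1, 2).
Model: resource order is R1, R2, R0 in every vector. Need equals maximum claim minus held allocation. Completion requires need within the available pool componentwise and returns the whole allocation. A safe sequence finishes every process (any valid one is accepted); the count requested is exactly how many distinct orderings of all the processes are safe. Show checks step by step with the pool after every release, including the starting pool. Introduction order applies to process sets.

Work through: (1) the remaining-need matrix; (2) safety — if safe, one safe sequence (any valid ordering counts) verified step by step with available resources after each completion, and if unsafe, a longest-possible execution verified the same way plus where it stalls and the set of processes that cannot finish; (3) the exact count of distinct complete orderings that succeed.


(1) Remaining need (order R1, R2, R0):
  T_d: (5, 4, 6)
  T_b: (5, 5, 0)
  T_h: (3, 1, 2)
  T_i: (1, 2, 5)
  T_g: (2, 0, 2)
(2) SAFE, for example via the order T_g, T_i, T_b, T_d, T_h.
Key observation: T_g is the earliest step where a requested resource binds exactly: need (2, 0, 2), pool (3, 1, 2) at its turn.
Walking it through:
  pool = (3, 1, 2)
  T_g needs (2, 0, 2) <= (3, 1, 2) -> finishes; pool += (2, 2, 3) = (5, 3, 5)
  T_i needs (1, 2, 5) <= (5, 3, 5) -> finishes; pool += (0, 2, 0) = (5, 5, 5)
  T_b needs (5, 5, 0) <= (5, 5, 5) -> finishes; pool += (1, 1, 3) = (6, 6, 8)
  T_d needs (5, 4, 6) <= (6, 6, 8) -> finishes; pool += (1, 0, 1) = (7, 6, 9)
  T_h needs (3, 1, 2) <= (7, 6, 9) -> finishes; pool += (0, 0, 1) = (7, 6, 10)
(3) Precisely 8 of the possible complete orderings are safe sequences.


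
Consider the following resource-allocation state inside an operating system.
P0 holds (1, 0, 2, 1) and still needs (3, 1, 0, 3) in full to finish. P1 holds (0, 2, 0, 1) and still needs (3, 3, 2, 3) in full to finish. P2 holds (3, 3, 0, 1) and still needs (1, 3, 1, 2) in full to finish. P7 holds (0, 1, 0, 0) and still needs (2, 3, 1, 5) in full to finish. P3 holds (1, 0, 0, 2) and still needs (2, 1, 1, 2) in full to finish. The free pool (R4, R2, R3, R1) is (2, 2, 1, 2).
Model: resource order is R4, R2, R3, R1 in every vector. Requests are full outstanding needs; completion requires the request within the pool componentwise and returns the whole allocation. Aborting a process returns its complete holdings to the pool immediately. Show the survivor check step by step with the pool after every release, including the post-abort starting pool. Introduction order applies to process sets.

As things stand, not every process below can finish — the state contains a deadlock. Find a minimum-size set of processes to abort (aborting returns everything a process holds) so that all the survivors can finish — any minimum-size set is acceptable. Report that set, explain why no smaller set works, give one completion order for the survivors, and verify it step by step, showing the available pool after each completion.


Abort P7.
Key observation: aborting P7 returns (0, 1, 0, 0), and P2 — hopeless before — runs at step 1 with the returned capacity in the pool.
Minimality: the empty abort set fails — the state is deadlocked as it stands.
Survivors finish in the order: P2, P0, P1, P3. Walking it through (pool after the aborts first):
  pool = (2, 3, 1, 2)
  run P2 (needs (1, 3, 1, 2), free (2, 3, 1, 2)); after release of (3, 3, 0, 1) the pool is (5, 6, 1, 3)
  run P0 (needs (3, 1, 0, 3), free (5, 6, 1, 3)); after release of (1, 0, 2, 1) the pool is (6, 6, 3, 4)
  run P1 (needs (3, 3, 2, 3), free (6, 6, 3, 4)); after release of (0, 2, 0, 1) the pool is (6, 8, 3, 5)
  run P3 (needs (2, 1, 1, 2), free (6, 8, 3, 5)); after release of (1, 0, 0, 2) the pool is (7, 8, 3, 7)


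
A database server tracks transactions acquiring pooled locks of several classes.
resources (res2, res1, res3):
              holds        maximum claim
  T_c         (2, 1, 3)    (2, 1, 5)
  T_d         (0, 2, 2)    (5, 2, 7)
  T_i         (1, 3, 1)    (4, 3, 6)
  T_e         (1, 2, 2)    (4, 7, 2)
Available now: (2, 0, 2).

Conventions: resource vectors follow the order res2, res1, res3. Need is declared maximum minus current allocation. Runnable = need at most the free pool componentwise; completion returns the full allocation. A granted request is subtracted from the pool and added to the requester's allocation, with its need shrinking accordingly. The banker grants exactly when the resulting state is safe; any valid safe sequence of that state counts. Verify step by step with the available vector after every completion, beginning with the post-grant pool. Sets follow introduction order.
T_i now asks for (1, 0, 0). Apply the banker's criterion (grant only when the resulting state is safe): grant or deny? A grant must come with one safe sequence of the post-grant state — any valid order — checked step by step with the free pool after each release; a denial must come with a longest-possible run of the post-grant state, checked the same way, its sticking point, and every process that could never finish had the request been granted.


GRANT: granting preserves safety; a valid post-grant sequence is T_c, T_i, T_d, T_e.
Key observation: the transfer keeps a workable pool ((1, 0, 2)); T_c starts the safe sequence.
Check on the post-grant state, step by step:
  pool = (1, 0, 2)
  T_c: need (0, 0, 2) fits (1, 0, 2); releases (2, 1, 3), pool now (3, 1, 5)
  T_i: need (2, 0, 5) fits (3, 1, 5); releases (2, 3, 1), pool now (5, 4, 6)
  T_d: need (5, 0, 5) fits (5, 4, 6); releases (0, 2, 2), pool now (5, 6, 8)
  T_e: need (3, 5, 0) fits (5, 6, 8); releases (1, 2, 2), pool now (6, 8, 10)
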